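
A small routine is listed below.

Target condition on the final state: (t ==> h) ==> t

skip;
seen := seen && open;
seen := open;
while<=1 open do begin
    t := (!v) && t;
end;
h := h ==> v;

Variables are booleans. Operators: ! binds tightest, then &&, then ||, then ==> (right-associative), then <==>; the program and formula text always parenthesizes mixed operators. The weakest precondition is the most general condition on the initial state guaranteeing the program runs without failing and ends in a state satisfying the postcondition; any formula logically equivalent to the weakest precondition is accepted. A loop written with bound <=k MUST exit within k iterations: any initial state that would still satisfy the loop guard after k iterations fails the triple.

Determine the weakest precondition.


Working backward. After the program, (t ==> h) ==> t must hold.
Before h := h ==> v: (t ==> (h ==> v)) ==> t
Before the loop (bound <=1), unroll the exhaustion recursion (WP_0 = exit-now case; WP_j = one more guarded iteration, up to j = 1):
  WP_0: (!open) && ((t ==> (h ==> v)) ==> t)
  WP_1: (open ==> ((!open) && ((((!v) && t) ==> (h ==> v)) ==> ((!v) && t)))) && ((!open) ==> ((t ==> (h ==> v)) ==> t))
So before the loop: (open ==> ((!open) && ((((!v) && t) ==> (h ==> v)) ==> ((!v) && t)))) && ((!open) ==> ((t ==> (h ==> v)) ==> t))
Before seen := open: (open ==> ((!open) && ((((!v) && t) ==> (h ==> v)) ==> ((!v) && t)))) && ((!open) ==> ((t ==> (h ==> v)) ==> t))
Before seen := seen && open: (open ==> ((!open) && ((((!v) && t) ==> (h ==> v)) ==> ((!v) && t)))) && ((!open) ==> ((t ==> (h ==> v)) ==> t))
Before skip: (open ==> ((!open) && ((((!v) && t) ==> (h ==> v)) ==> ((!v) && t)))) && ((!open) ==> ((t ==> (h ==> v)) ==> t))
Answer: WP = (open ==> ((!open) && ((((!v) && t) ==> (h ==> v)) ==> ((!v) && t)))) && ((!open) ==> ((t ==> (h ==> v)) ==> t))


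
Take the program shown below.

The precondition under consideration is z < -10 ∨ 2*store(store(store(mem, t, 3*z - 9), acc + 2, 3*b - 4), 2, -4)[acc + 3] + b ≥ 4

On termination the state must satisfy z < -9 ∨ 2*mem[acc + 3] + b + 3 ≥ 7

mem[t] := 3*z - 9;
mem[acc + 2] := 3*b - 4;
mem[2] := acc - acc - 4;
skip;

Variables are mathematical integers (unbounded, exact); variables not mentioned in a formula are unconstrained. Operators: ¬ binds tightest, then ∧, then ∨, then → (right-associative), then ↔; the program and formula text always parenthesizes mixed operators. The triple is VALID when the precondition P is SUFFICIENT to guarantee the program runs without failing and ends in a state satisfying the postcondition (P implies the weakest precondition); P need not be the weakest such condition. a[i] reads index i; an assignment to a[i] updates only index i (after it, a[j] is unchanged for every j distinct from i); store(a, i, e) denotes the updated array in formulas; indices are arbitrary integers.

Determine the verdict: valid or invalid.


Working backward. After the program, the postcondition z < -9 ∨ 2*mem[acc + 3] + b + 3 ≥ 7 must hold; in canonical form it is z < -9 ∨ 2*mem[acc + 3] + b ≥ 4.
Before skip: z < -9 ∨ 2*mem[acc + 3] + b ≥ 4
Before mem[2] := acc - acc - 4: z < -9 ∨ 2*store(mem, 2, -4)[acc + 3] + b ≥ 4
Before mem[acc + 2] := 3*b - 4: z < -9 ∨ 2*store(store(mem, acc + 2, 3*b - 4), 2, -4)[acc + 3] + b ≥ 4
Before mem[t] := 3*z - 9: z < -9 ∨ 2*store(store(store(mem, t, 3*z - 9), acc + 2, 3*b - 4), 2, -4)[acc + 3] + b ≥ 4
The weakest precondition is z < -9 ∨ 2*store(store(store(mem, t, 3*z - 9), acc + 2, 3*b - 4), 2, -4)[acc + 3] + b ≥ 4.
Check whether z < -10 ∨ 2*store(store(store(mem, t, 3*z - 9), acc + 2, 3*b - 4), 2, -4)[acc + 3] + b ≥ 4 implies it.
Every state satisfying the precondition satisfies the weakest precondition: the implication holds.
Answer: valid


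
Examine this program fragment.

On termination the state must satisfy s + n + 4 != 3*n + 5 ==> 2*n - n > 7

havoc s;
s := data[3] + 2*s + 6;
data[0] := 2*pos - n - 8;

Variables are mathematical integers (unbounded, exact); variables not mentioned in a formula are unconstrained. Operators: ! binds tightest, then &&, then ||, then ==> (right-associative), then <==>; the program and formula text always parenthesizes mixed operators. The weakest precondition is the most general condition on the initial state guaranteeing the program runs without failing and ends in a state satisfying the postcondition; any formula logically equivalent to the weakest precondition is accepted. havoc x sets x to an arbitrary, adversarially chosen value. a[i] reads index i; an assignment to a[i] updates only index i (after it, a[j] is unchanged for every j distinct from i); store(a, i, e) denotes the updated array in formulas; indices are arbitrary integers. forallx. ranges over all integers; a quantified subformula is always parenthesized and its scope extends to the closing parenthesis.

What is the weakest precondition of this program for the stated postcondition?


Working backward. After the program, the postcondition s + n + 4 != 3*n + 5 ==> 2*n - n > 7 must hold; in canonical form it is s != 2*n + 1 ==> n > 7.
Before data[0] := 2*pos - n - 8: s != 2*n + 1 ==> n > 7
Before s := data[3] + 2*s + 6: data[3] + 2*s != 2*n - 5 ==> n > 7
Before havoc s: forall s_1. (data[3] + 2*s_1 != 2*n - 5 ==> n > 7)
Answer: WP = forall s_1. (data[3] + 2*s_1 != 2*n - 5 ==> n > 7)


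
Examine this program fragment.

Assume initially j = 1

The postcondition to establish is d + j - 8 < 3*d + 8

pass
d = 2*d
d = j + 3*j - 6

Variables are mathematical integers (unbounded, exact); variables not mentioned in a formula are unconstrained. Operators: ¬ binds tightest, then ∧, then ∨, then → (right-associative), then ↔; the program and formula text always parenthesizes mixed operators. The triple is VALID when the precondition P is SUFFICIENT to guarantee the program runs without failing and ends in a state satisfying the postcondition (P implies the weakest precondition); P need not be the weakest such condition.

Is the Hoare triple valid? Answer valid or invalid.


Working backward. After the program, the postcondition d + j - 8 < 3*d + 8 must hold; in canonical form it is j < 2*d + 16.
Before d := j + 3*j - 6: 7*j > -4
Before d := 2*d: 7*j > -4
Before skip: 7*j > -4
The weakest precondition is 7*j > -4.
Check whether j = 1 implies it.
Every state satisfying the precondition satisfies the weakest precondition: the implication holds.
Answer: valid


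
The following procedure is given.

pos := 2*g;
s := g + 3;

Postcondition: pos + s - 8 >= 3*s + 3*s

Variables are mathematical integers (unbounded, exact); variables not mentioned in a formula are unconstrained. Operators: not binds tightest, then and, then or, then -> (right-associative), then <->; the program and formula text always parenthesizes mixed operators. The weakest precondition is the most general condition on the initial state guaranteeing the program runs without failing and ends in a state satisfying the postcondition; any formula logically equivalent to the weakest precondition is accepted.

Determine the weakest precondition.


Working backward. After the program, the postcondition pos + s - 8 >= 3*s + 3*s must hold; in canonical form it is pos >= 5*s + 8.
Before s := g + 3: pos >= 5*g + 23
Before pos := 2*g: 3*g <= -23
Answer: WP = 3*g <= -23


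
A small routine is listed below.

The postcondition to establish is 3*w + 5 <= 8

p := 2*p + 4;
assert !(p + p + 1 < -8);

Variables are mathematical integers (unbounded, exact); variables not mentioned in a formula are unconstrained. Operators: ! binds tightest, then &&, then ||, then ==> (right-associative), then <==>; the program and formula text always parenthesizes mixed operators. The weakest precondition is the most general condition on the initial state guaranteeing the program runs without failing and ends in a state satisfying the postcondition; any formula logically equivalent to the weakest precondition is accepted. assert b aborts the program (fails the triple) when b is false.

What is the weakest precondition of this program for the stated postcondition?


Working backward. After the program, the postcondition 3*w + 5 <= 8 must hold; in canonical form it is 3*w <= 3.
Before assert !(p + p + 1 < -8): (!(2*p < -9)) && 3*w <= 3
Before p := 2*p + 4: (!(4*p < -17)) && 3*w <= 3
Answer: WP = (!(4*p < -17)) && 3*w <= 3


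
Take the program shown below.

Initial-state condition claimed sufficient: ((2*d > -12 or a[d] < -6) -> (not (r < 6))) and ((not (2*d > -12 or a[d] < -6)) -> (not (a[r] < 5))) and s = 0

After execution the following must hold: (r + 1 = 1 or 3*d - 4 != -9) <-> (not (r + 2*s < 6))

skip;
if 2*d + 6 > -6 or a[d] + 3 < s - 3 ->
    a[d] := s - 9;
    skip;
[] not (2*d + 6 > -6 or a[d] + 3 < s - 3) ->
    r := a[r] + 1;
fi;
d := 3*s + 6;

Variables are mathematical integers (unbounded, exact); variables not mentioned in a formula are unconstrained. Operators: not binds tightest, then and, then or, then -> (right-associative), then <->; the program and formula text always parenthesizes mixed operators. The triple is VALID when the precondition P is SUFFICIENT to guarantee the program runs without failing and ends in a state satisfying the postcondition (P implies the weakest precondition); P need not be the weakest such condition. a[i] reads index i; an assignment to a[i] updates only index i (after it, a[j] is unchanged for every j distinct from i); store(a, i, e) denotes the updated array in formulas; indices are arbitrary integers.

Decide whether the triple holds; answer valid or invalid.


Working backward. After the program, the postcondition (r + 1 = 1 or 3*d - 4 != -9) <-> (not (r + 2*s < 6)) must hold; in canonical form it is (r = 0 or 3*d != -5) <-> (not (r + 2*s < 6)).
Before d := 3*s + 6: (r = 0 or 9*s != -23) <-> (not (r + 2*s < 6))
Then branch requires (r = 0 or 9*s != -23) <-> (not (r + 2*s < 6)); else branch requires (a[r] = -1 or 9*s != -23) <-> (not (a[r] + 2*s < 5)).
Before the if: ((2*d > -12 or a[d] < s - 6) -> ((r = 0 or 9*s != -23) <-> (not (r + 2*s < 6)))) and ((not (2*d > -12 or a[d] < s - 6)) -> ((a[r] = -1 or 9*s != -23) <-> (not (a[r] + 2*s < 5))))
Before skip: ((2*d > -12 or a[d] < s - 6) -> ((r = 0 or 9*s != -23) <-> (not (r + 2*s < 6)))) and ((not (2*d > -12 or a[d] < s - 6)) -> ((a[r] = -1 or 9*s != -23) <-> (not (a[r] + 2*s < 5))))
The weakest precondition is ((2*d > -12 or a[d] < s - 6) -> ((r = 0 or 9*s != -23) <-> (not (r + 2*s < 6)))) and ((not (2*d > -12 or a[d] < s - 6)) -> ((a[r] = -1 or 9*s != -23) <-> (not (a[r] + 2*s < 5)))).
Check whether ((2*d > -12 or a[d] < -6) -> (not (r < 6))) and ((not (2*d > -12 or a[d] < -6)) -> (not (a[r] < 5))) and s = 0 implies it.
Every state satisfying the precondition satisfies the weakest precondition: the implication holds.
Answer: valid


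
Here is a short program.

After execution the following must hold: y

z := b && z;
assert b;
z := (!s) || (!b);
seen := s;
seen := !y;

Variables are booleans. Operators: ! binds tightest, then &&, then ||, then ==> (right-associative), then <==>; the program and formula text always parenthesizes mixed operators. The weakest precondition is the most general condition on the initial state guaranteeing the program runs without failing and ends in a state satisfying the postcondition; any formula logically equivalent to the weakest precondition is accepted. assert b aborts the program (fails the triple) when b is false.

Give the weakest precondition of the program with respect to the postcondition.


Working backward. After the program, y must hold.
Before seen := !y: y
Before seen := s: y
Before z := (!s) || (!b): y
Before assert b: b && y
Before z := b && z: b && y
Answer: WP = b && y


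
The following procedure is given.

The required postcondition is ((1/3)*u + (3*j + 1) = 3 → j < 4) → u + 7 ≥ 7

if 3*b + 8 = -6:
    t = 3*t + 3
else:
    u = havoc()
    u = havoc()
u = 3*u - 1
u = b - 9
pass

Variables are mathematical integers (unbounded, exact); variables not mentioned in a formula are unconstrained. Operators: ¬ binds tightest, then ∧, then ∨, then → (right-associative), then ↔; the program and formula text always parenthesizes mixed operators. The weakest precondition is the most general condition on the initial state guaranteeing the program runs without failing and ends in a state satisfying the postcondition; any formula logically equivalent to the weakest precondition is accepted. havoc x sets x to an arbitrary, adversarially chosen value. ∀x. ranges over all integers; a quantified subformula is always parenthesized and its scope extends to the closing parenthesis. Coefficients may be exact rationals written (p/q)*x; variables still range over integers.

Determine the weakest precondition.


Working backward. After the program, the postcondition ((1/3)*u + (3*j + 1) = 3 → j < 4) → u + 7 ≥ 7 must hold; in canonical form it is (3*j + (1/3)*u = 2 → j < 4) → u ≥ 0.
Before skip: (3*j + (1/3)*u = 2 → j < 4) → u ≥ 0
Before u := b - 9: ((1/3)*b + 3*j = 5 → j < 4) → b ≥ 9
Before u := 3*u - 1: ((1/3)*b + 3*j = 5 → j < 4) → b ≥ 9
Then branch requires ((1/3)*b + 3*j = 5 → j < 4) → b ≥ 9; else branch requires ((1/3)*b + 3*j = 5 → j < 4) → b ≥ 9.
Before the if: (3*b = -14 → (((1/3)*b + 3*j = 5 → j < 4) → b ≥ 9)) ∧ ((¬(3*b = -14)) → (((1/3)*b + 3*j = 5 → j < 4) → b ≥ 9))
Answer: WP = (3*b = -14 → (((1/3)*b + 3*j = 5 → j < 4) → b ≥ 9)) ∧ ((¬(3*b = -14)) → (((1/3)*b + 3*j = 5 → j < 4) → b ≥ 9))


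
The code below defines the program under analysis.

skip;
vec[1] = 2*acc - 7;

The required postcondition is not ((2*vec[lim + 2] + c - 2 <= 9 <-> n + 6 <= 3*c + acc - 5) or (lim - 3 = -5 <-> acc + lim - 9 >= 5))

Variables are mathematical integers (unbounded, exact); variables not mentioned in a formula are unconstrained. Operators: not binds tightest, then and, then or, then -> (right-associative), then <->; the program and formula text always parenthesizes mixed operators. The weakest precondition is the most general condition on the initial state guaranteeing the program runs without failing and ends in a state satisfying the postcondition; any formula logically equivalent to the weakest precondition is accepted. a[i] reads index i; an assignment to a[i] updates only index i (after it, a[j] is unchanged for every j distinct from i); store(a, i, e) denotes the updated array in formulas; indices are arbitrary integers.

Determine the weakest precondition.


Working backward. After the program, the postcondition not ((2*vec[lim + 2] + c - 2 <= 9 <-> n + 6 <= 3*c + acc - 5) or (lim - 3 = -5 <-> acc + lim - 9 >= 5)) must hold; in canonical form it is not ((2*vec[lim + 2] + c <= 11 <-> n <= acc + 3*c - 11) or (lim = -2 <-> acc + lim >= 14)).
Before vec[1] := 2*acc - 7: not ((2*store(vec, 1, 2*acc - 7)[lim + 2] + c <= 11 <-> n <= acc + 3*c - 11) or (lim = -2 <-> acc + lim >= 14))
Before skip: not ((2*store(vec, 1, 2*acc - 7)[lim + 2] + c <= 11 <-> n <= acc + 3*c - 11) or (lim = -2 <-> acc + lim >= 14))
Answer: WP = not ((2*store(vec, 1, 2*acc - 7)[lim + 2] + c <= 11 <-> n <= acc + 3*c - 11) or (lim = -2 <-> acc + lim >= 14))


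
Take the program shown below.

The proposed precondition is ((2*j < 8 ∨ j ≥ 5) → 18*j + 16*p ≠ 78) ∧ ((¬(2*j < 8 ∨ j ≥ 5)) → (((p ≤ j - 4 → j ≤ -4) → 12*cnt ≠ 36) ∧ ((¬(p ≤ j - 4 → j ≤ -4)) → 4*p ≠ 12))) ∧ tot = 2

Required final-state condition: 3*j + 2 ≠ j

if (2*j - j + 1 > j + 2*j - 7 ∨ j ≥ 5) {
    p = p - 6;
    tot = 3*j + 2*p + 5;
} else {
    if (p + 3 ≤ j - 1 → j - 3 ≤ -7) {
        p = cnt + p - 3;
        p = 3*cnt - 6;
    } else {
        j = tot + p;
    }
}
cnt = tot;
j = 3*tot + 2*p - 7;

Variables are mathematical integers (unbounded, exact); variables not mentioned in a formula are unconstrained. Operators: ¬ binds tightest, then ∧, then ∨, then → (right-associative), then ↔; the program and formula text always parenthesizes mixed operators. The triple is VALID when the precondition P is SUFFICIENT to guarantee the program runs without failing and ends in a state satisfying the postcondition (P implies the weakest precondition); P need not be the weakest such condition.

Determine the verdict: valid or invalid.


Working backward. After the program, the postcondition 3*j + 2 ≠ j must hold; in canonical form it is 2*j ≠ -2.
Before j := 3*tot + 2*p - 7: 4*p + 6*tot ≠ 12
Before cnt := tot: 4*p + 6*tot ≠ 12
Then branch requires 18*j + 16*p ≠ 78; else branch requires ((p ≤ j - 4 → j ≤ -4) → 12*cnt + 6*tot ≠ 36) ∧ ((¬(p ≤ j - 4 → j ≤ -4)) → 4*p + 6*tot ≠ 12).
Before the if: ((2*j < 8 ∨ j ≥ 5) → 18*j + 16*p ≠ 78) ∧ ((¬(2*j < 8 ∨ j ≥ 5)) → (((p ≤ j - 4 → j ≤ -4) → 12*cnt + 6*tot ≠ 36) ∧ ((¬(p ≤ j - 4 → j ≤ -4)) → 4*p + 6*tot ≠ 12)))
The weakest precondition is ((2*j < 8 ∨ j ≥ 5) → 18*j + 16*p ≠ 78) ∧ ((¬(2*j < 8 ∨ j ≥ 5)) → (((p ≤ j - 4 → j ≤ -4) → 12*cnt + 6*tot ≠ 36) ∧ ((¬(p ≤ j - 4 → j ≤ -4)) → 4*p + 6*tot ≠ 12))).
Check whether ((2*j < 8 ∨ j ≥ 5) → 18*j + 16*p ≠ 78) ∧ ((¬(2*j < 8 ∨ j ≥ 5)) → (((p ≤ j - 4 → j ≤ -4) → 12*cnt ≠ 36) ∧ ((¬(p ≤ j - 4 → j ≤ -4)) → 4*p ≠ 12))) ∧ tot = 2 implies it.
Countermodel: at the initial state cnt = 0, j = 4, p = 0, tot = 2, the precondition holds but the weakest precondition fails.
Answer: invalid


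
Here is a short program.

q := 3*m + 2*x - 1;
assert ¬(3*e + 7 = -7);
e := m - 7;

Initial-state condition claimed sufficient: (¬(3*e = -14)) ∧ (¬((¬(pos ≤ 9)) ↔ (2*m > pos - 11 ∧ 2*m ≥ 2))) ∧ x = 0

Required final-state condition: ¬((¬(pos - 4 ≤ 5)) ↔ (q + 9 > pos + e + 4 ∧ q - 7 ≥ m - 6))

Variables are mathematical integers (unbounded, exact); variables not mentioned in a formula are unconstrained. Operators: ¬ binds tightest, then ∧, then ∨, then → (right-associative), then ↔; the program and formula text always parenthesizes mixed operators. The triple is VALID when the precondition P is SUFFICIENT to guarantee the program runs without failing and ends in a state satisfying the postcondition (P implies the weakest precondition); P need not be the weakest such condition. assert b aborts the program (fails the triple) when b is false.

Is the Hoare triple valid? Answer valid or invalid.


Working backward. After the program, the postcondition ¬((¬(pos - 4 ≤ 5)) ↔ (q + 9 > pos + e + 4 ∧ q - 7 ≥ m - 6)) must hold; in canonical form it is ¬((¬(pos ≤ 9)) ↔ (q > e + pos - 5 ∧ q ≥ m + 1)).
Before e := m - 7: ¬((¬(pos ≤ 9)) ↔ (q > m + pos - 12 ∧ q ≥ m + 1))
Before assert ¬(3*e + 7 = -7): (¬(3*e = -14)) ∧ (¬((¬(pos ≤ 9)) ↔ (q > m + pos - 12 ∧ q ≥ m + 1)))
Before q := 3*m + 2*x - 1: (¬(3*e = -14)) ∧ (¬((¬(pos ≤ 9)) ↔ (2*m + 2*x > pos - 11 ∧ 2*m + 2*x ≥ 2)))
The weakest precondition is (¬(3*e = -14)) ∧ (¬((¬(pos ≤ 9)) ↔ (2*m + 2*x > pos - 11 ∧ 2*m + 2*x ≥ 2))).
Check whether (¬(3*e = -14)) ∧ (¬((¬(pos ≤ 9)) ↔ (2*m > pos - 11 ∧ 2*m ≥ 2))) ∧ x = 0 implies it.
Every state satisfying the precondition satisfies the weakest precondition: the implication holds.
Answer: valid


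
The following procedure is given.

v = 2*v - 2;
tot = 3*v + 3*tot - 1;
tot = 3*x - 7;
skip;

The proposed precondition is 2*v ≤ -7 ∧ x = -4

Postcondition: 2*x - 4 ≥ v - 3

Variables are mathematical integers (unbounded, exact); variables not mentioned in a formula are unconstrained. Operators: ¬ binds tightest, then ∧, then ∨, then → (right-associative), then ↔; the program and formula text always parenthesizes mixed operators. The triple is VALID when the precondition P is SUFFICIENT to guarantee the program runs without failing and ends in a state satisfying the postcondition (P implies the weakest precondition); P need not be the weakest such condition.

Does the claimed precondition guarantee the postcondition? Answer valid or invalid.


Working backward. After the program, the postcondition 2*x - 4 ≥ v - 3 must hold; in canonical form it is 2*x ≥ v + 1.
Before skip: 2*x ≥ v + 1
Before tot := 3*x - 7: 2*x ≥ v + 1
Before tot := 3*v + 3*tot - 1: 2*x ≥ v + 1
Before v := 2*v - 2: 2*x ≥ 2*v - 1
The weakest precondition is 2*x ≥ 2*v - 1.
Check whether 2*v ≤ -7 ∧ x = -4 implies it.
Every state satisfying the precondition satisfies the weakest precondition: the implication holds.
Answer: valid


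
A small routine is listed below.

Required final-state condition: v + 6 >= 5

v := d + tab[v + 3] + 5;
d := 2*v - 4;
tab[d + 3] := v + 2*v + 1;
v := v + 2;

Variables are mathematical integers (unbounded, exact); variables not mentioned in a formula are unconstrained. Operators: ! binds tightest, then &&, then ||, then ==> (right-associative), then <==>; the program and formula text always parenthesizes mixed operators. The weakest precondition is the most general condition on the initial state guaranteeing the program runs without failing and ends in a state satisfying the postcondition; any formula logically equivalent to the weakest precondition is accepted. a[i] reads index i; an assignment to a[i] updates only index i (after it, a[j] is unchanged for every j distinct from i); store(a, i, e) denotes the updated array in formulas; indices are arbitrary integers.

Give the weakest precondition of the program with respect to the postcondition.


Working backward. After the program, the postcondition v + 6 >= 5 must hold; in canonical form it is v >= -1.
Before v := v + 2: v >= -3
Before tab[d + 3] := v + 2*v + 1: v >= -3
Before d := 2*v - 4: v >= -3
Before v := d + tab[v + 3] + 5: tab[v + 3] + d >= -8
Answer: WP = tab[v + 3] + d >= -8


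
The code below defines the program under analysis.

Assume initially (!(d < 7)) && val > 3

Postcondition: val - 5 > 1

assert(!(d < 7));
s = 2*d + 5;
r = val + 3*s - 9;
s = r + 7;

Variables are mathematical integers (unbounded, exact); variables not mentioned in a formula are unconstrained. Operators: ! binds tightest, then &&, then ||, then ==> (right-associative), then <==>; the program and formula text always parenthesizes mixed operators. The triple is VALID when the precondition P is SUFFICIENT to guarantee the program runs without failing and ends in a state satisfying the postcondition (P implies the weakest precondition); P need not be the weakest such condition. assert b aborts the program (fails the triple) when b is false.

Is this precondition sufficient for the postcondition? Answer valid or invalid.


Working backward. After the program, the postcondition val - 5 > 1 must hold; in canonical form it is val > 6.
Before s := r + 7: val > 6
Before r := val + 3*s - 9: val > 6
Before s := 2*d + 5: val > 6
Before assert !(d < 7): (!(d < 7)) && val > 6
The weakest precondition is (!(d < 7)) && val > 6.
Check whether (!(d < 7)) && val > 3 implies it.
Countermodel: at the initial state d = 7, val = 4, the precondition holds but the weakest precondition fails.
Answer: invalid


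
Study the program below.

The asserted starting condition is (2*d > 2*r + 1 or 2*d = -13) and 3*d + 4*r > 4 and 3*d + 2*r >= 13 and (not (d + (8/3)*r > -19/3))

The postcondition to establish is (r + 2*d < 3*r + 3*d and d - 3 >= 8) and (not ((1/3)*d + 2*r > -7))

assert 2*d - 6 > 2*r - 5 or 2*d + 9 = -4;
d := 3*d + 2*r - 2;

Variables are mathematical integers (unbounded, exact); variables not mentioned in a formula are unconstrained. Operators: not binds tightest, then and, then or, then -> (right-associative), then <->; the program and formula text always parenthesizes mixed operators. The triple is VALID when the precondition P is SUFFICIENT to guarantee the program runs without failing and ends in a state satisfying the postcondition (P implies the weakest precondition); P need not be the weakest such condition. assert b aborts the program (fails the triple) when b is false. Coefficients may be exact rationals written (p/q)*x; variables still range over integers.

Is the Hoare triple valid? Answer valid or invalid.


Working backward. After the program, the postcondition (r + 2*d < 3*r + 3*d and d - 3 >= 8) and (not ((1/3)*d + 2*r > -7)) must hold; in canonical form it is d + 2*r > 0 and d >= 11 and (not ((1/3)*d + 2*r > -7)).
Before d := 3*d + 2*r - 2: 3*d + 4*r > 2 and 3*d + 2*r >= 13 and (not (d + (8/3)*r > -19/3))
Before assert 2*d - 6 > 2*r - 5 or 2*d + 9 = -4: (2*d > 2*r + 1 or 2*d = -13) and 3*d + 4*r > 2 and 3*d + 2*r >= 13 and (not (d + (8/3)*r > -19/3))
The weakest precondition is (2*d > 2*r + 1 or 2*d = -13) and 3*d + 4*r > 2 and 3*d + 2*r >= 13 and (not (d + (8/3)*r > -19/3)).
Check whether (2*d > 2*r + 1 or 2*d = -13) and 3*d + 4*r > 4 and 3*d + 2*r >= 13 and (not (d + (8/3)*r > -19/3)) implies it.
Every state satisfying the precondition satisfies the weakest precondition: the implication holds.
Answer: valid


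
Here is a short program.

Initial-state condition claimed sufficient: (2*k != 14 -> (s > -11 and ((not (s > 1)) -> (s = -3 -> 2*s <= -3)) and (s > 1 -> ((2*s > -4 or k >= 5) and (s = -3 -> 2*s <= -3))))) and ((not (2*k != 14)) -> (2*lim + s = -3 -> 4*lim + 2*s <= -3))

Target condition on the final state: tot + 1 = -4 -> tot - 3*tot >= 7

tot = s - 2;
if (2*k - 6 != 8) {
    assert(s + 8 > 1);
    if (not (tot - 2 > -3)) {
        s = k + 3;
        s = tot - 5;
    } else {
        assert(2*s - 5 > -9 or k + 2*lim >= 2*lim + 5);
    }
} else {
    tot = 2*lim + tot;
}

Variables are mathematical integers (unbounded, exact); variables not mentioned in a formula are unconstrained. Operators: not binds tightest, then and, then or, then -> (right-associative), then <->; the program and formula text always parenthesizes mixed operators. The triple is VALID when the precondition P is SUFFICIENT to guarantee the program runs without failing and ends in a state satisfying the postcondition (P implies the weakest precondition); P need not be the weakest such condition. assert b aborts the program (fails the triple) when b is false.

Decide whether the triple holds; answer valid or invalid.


Working backward. After the program, the postcondition tot + 1 = -4 -> tot - 3*tot >= 7 must hold; in canonical form it is tot = -5 -> 2*tot <= -7.
Then branch requires s > -7 and ((not (tot > -1)) -> (tot = -5 -> 2*tot <= -7)) and (tot > -1 -> ((2*s > -4 or k >= 5) and (tot = -5 -> 2*tot <= -7))); else branch requires 2*lim + tot = -5 -> 4*lim + 2*tot <= -7.
Before the if: (2*k != 14 -> (s > -7 and ((not (tot > -1)) -> (tot = -5 -> 2*tot <= -7)) and (tot > -1 -> ((2*s > -4 or k >= 5) and (tot = -5 -> 2*tot <= -7))))) and ((not (2*k != 14)) -> (2*lim + tot = -5 -> 4*lim + 2*tot <= -7))
Before tot := s - 2: (2*k != 14 -> (s > -7 and ((not (s > 1)) -> (s = -3 -> 2*s <= -3)) and (s > 1 -> ((2*s > -4 or k >= 5) and (s = -3 -> 2*s <= -3))))) and ((not (2*k != 14)) -> (2*lim + s = -3 -> 4*lim + 2*s <= -3))
The weakest precondition is (2*k != 14 -> (s > -7 and ((not (s > 1)) -> (s = -3 -> 2*s <= -3)) and (s > 1 -> ((2*s > -4 or k >= 5) and (s = -3 -> 2*s <= -3))))) and ((not (2*k != 14)) -> (2*lim + s = -3 -> 4*lim + 2*s <= -3)).
Check whether (2*k != 14 -> (s > -11 and ((not (s > 1)) -> (s = -3 -> 2*s <= -3)) and (s > 1 -> ((2*s > -4 or k >= 5) and (s = -3 -> 2*s <= -3))))) and ((not (2*k != 14)) -> (2*lim + s = -3 -> 4*lim + 2*s <= -3)) implies it.
Countermodel: at the initial state k = 0, lim = 0, s = -7, the precondition holds but the weakest precondition fails.
Answer: invalid


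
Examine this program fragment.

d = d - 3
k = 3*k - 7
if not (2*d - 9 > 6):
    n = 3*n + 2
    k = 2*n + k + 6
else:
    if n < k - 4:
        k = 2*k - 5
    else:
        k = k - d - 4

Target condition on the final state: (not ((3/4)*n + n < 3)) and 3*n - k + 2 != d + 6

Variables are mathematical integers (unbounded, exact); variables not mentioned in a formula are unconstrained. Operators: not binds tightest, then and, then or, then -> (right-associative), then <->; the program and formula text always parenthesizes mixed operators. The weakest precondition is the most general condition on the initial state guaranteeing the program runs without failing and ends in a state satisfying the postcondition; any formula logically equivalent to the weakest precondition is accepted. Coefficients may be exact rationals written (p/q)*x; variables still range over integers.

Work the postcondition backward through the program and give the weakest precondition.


Working backward. After the program, the postcondition (not ((3/4)*n + n < 3)) and 3*n - k + 2 != d + 6 must hold; in canonical form it is (not ((7/4)*n < 3)) and 3*n != d + k + 4.
Then branch requires (not ((21/4)*n < -1/2)) and 3*n != d + k + 8; else branch requires (n < k - 4 -> ((not ((7/4)*n < 3)) and 3*n != d + 2*k - 1)) and ((not (n < k - 4)) -> ((not ((7/4)*n < 3)) and 3*n != k)).
Before the if: ((not (2*d > 15)) -> ((not ((21/4)*n < -1/2)) and 3*n != d + k + 8)) and (2*d > 15 -> ((n < k - 4 -> ((not ((7/4)*n < 3)) and 3*n != d + 2*k - 1)) and ((not (n < k - 4)) -> ((not ((7/4)*n < 3)) and 3*n != k))))
Before k := 3*k - 7: ((not (2*d > 15)) -> ((not ((21/4)*n < -1/2)) and 3*n != d + 3*k + 1)) and (2*d > 15 -> ((n < 3*k - 11 -> ((not ((7/4)*n < 3)) and 3*n != d + 6*k - 15)) and ((not (n < 3*k - 11)) -> ((not ((7/4)*n < 3)) and 3*n != 3*k - 7))))
Before d := d - 3: ((not (2*d > 21)) -> ((not ((21/4)*n < -1/2)) and 3*n != d + 3*k - 2)) and (2*d > 21 -> ((n < 3*k - 11 -> ((not ((7/4)*n < 3)) and 3*n != d + 6*k - 18)) and ((not (n < 3*k - 11)) -> ((not ((7/4)*n < 3)) and 3*n != 3*k - 7))))
Answer: WP = ((not (2*d > 21)) -> ((not ((21/4)*n < -1/2)) and 3*n != d + 3*k - 2)) and (2*d > 21 -> ((n < 3*k - 11 -> ((not ((7/4)*n < 3)) and 3*n != d + 6*k - 18)) and ((not (n < 3*k - 11)) -> ((not ((7/4)*n < 3)) and 3*n != 3*k - 7))))


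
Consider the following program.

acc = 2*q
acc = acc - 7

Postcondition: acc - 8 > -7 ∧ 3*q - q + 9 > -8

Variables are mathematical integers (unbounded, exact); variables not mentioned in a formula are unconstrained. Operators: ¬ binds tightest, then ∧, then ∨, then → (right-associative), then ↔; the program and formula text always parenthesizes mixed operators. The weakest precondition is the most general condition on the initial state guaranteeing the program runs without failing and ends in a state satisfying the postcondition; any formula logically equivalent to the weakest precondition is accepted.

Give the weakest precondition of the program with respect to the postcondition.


Working backward. After the program, the postcondition acc - 8 > -7 ∧ 3*q - q + 9 > -8 must hold; in canonical form it is acc > 1 ∧ 2*q > -17.
Before acc := acc - 7: acc > 8 ∧ 2*q > -17
Before acc := 2*q: 2*q > 8 ∧ 2*q > -17
Answer: WP = 2*q > 8 ∧ 2*q > -17


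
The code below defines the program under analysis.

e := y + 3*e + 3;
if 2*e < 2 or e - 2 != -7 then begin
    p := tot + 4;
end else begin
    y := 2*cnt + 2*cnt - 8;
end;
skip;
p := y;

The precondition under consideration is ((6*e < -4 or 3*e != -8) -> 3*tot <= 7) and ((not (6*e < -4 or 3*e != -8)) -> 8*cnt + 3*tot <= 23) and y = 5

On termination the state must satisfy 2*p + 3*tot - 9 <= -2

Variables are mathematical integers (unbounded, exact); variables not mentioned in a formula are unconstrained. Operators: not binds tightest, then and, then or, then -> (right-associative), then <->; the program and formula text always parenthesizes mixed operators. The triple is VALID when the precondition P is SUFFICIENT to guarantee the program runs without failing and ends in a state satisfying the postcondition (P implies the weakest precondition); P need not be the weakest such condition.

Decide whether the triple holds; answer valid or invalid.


Working backward. After the program, the postcondition 2*p + 3*tot - 9 <= -2 must hold; in canonical form it is 2*p + 3*tot <= 7.
Before p := y: 3*tot + 2*y <= 7
Before skip: 3*tot + 2*y <= 7
Then branch requires 3*tot + 2*y <= 7; else branch requires 8*cnt + 3*tot <= 23.
Before the if: ((2*e < 2 or e != -5) -> 3*tot + 2*y <= 7) and ((not (2*e < 2 or e != -5)) -> 8*cnt + 3*tot <= 23)
Before e := y + 3*e + 3: ((6*e + 2*y < -4 or 3*e + y != -8) -> 3*tot + 2*y <= 7) and ((not (6*e + 2*y < -4 or 3*e + y != -8)) -> 8*cnt + 3*tot <= 23)
The weakest precondition is ((6*e + 2*y < -4 or 3*e + y != -8) -> 3*tot + 2*y <= 7) and ((not (6*e + 2*y < -4 or 3*e + y != -8)) -> 8*cnt + 3*tot <= 23).
Check whether ((6*e < -4 or 3*e != -8) -> 3*tot <= 7) and ((not (6*e < -4 or 3*e != -8)) -> 8*cnt + 3*tot <= 23) and y = 5 implies it.
Countermodel: at the initial state cnt = 0, e = 0, tot = 0, y = 5, the precondition holds but the weakest precondition fails.
Answer: invalid


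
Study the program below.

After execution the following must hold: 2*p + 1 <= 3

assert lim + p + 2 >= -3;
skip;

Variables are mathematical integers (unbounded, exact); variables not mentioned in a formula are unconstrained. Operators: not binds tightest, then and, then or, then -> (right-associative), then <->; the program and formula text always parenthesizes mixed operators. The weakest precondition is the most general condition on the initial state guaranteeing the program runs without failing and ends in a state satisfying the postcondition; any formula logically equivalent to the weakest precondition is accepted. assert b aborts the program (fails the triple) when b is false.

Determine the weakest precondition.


Working backward. After the program, the postcondition 2*p + 1 <= 3 must hold; in canonical form it is 2*p <= 2.
Before skip: 2*p <= 2
Before assert lim + p + 2 >= -3: lim + p >= -5 and 2*p <= 2
Answer: WP = lim + p >= -5 and 2*p <= 2


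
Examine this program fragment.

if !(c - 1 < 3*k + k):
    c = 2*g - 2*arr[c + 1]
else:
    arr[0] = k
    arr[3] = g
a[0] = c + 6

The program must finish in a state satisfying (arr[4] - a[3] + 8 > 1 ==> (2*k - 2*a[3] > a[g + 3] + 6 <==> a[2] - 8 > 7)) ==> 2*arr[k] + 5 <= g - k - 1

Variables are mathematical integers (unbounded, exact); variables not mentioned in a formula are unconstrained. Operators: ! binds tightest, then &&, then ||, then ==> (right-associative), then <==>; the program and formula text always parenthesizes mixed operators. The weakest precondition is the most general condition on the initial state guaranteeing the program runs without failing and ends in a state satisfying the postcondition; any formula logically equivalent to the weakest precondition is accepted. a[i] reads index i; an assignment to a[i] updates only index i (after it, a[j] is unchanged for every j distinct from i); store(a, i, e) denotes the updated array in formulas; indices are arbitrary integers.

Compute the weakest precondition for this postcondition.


Working backward. After the program, the postcondition (arr[4] - a[3] + 8 > 1 ==> (2*k - 2*a[3] > a[g + 3] + 6 <==> a[2] - 8 > 7)) ==> 2*arr[k] + 5 <= g - k - 1 must hold; in canonical form it is (arr[4] > a[3] - 7 ==> (2*k > a[g + 3] + 2*a[3] + 6 <==> a[2] > 15)) ==> 2*arr[k] + k <= g - 6.
Before a[0] := c + 6: (arr[4] > a[3] - 7 ==> (2*k > 2*a[3] + store(a, 0, c + 6)[g + 3] + 6 <==> a[2] > 15)) ==> 2*arr[k] + k <= g - 6
Then branch requires (arr[4] > a[3] - 7 ==> (2*k > 2*a[3] + store(a, 0, -2*arr[c + 1] + 2*g + 6)[g + 3] + 6 <==> a[2] > 15)) ==> 2*arr[k] + k <= g - 6; else branch requires (arr[4] > a[3] - 7 ==> (2*k > 2*a[3] + store(a, 0, c + 6)[g + 3] + 6 <==> a[2] > 15)) ==> 2*store(store(arr, 0, k), 3, g)[k] + k <= g - 6.
Before the if: ((!(c < 4*k + 1)) ==> ((arr[4] > a[3] - 7 ==> (2*k > 2*a[3] + store(a, 0, -2*arr[c + 1] + 2*g + 6)[g + 3] + 6 <==> a[2] > 15)) ==> 2*arr[k] + k <= g - 6)) && (c < 4*k + 1 ==> ((arr[4] > a[3] - 7 ==> (2*k > 2*a[3] + store(a, 0, c + 6)[g + 3] + 6 <==> a[2] > 15)) ==> 2*store(store(arr, 0, k), 3, g)[k] + k <= g - 6))
Answer: WP = ((!(c < 4*k + 1)) ==> ((arr[4] > a[3] - 7 ==> (2*k > 2*a[3] + store(a, 0, -2*arr[c + 1] + 2*g + 6)[g + 3] + 6 <==> a[2] > 15)) ==> 2*arr[k] + k <= g - 6)) && (c < 4*k + 1 ==> ((arr[4] > a[3] - 7 ==> (2*k > 2*a[3] + store(a, 0, c + 6)[g + 3] + 6 <==> a[2] > 15)) ==> 2*store(store(arr, 0, k), 3, g)[k] + k <= g - 6))


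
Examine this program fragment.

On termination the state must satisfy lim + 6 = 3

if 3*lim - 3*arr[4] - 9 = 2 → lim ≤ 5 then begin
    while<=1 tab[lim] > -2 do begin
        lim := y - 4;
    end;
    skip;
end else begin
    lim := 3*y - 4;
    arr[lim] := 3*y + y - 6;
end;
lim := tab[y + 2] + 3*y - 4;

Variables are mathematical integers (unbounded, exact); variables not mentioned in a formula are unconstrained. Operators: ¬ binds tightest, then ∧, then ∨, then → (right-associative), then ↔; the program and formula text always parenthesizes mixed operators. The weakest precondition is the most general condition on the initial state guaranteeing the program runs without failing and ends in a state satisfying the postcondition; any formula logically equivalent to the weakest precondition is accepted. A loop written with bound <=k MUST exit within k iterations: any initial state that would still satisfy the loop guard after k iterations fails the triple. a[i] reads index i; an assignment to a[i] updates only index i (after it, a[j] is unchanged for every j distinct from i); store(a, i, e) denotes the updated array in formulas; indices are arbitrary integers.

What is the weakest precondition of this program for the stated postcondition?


Working backward. After the program, the postcondition lim + 6 = 3 must hold; in canonical form it is lim = -3.
Before lim := tab[y + 2] + 3*y - 4: tab[y + 2] + 3*y = 1
Then branch requires (tab[lim] > -2 → ((¬(tab[y - 4] > -2)) ∧ tab[y + 2] + 3*y = 1)) ∧ ((¬(tab[lim] > -2)) → tab[y + 2] + 3*y = 1); else branch requires tab[y + 2] + 3*y = 1.
Before the if: ((3*lim = 3*arr[4] + 11 → lim ≤ 5) → ((tab[lim] > -2 → ((¬(tab[y - 4] > -2)) ∧ tab[y + 2] + 3*y = 1)) ∧ ((¬(tab[lim] > -2)) → tab[y + 2] + 3*y = 1))) ∧ ((¬(3*lim = 3*arr[4] + 11 → lim ≤ 5)) → tab[y + 2] + 3*y = 1)
Answer: WP = ((3*lim = 3*arr[4] + 11 → lim ≤ 5) → ((tab[lim] > -2 → ((¬(tab[y - 4] > -2)) ∧ tab[y + 2] + 3*y = 1)) ∧ ((¬(tab[lim] > -2)) → tab[y + 2] + 3*y = 1))) ∧ ((¬(3*lim = 3*arr[4] + 11 → lim ≤ 5)) → tab[y + 2] + 3*y = 1)


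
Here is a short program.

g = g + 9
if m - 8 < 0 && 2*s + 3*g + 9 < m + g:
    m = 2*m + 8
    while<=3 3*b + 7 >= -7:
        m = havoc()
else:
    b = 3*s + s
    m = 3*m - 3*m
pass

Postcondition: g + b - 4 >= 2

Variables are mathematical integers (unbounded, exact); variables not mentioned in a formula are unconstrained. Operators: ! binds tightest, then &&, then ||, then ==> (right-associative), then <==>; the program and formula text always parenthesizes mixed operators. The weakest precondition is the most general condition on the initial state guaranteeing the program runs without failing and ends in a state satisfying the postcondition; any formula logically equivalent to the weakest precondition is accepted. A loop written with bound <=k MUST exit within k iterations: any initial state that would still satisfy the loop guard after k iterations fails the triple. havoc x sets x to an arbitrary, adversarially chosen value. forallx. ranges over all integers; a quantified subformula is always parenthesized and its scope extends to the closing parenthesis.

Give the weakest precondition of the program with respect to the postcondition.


Working backward. After the program, the postcondition g + b - 4 >= 2 must hold; in canonical form it is b + g >= 6.
Before skip: b + g >= 6
Then branch requires (3*b >= -14 ==> ((3*b >= -14 ==> ((3*b >= -14 ==> ((!(3*b >= -14)) && b + g >= 6)) && ((!(3*b >= -14)) ==> b + g >= 6))) && ((!(3*b >= -14)) ==> b + g >= 6))) && ((!(3*b >= -14)) ==> b + g >= 6); else branch requires g + 4*s >= 6.
Before the if: ((m < 8 && 2*g + 2*s < m - 9) ==> ((3*b >= -14 ==> ((3*b >= -14 ==> ((3*b >= -14 ==> ((!(3*b >= -14)) && b + g >= 6)) && ((!(3*b >= -14)) ==> b + g >= 6))) && ((!(3*b >= -14)) ==> b + g >= 6))) && ((!(3*b >= -14)) ==> b + g >= 6))) && ((!(m < 8 && 2*g + 2*s < m - 9)) ==> g + 4*s >= 6)
Before g := g + 9: ((m < 8 && 2*g + 2*s < m - 27) ==> ((3*b >= -14 ==> ((3*b >= -14 ==> ((3*b >= -14 ==> ((!(3*b >= -14)) && b + g >= -3)) && ((!(3*b >= -14)) ==> b + g >= -3))) && ((!(3*b >= -14)) ==> b + g >= -3))) && ((!(3*b >= -14)) ==> b + g >= -3))) && ((!(m < 8 && 2*g + 2*s < m - 27)) ==> g + 4*s >= -3)
Answer: WP = ((m < 8 && 2*g + 2*s < m - 27) ==> ((3*b >= -14 ==> ((3*b >= -14 ==> ((3*b >= -14 ==> ((!(3*b >= -14)) && b + g >= -3)) && ((!(3*b >= -14)) ==> b + g >= -3))) && ((!(3*b >= -14)) ==> b + g >= -3))) && ((!(3*b >= -14)) ==> b + g >= -3))) && ((!(m < 8 && 2*g + 2*s < m - 27)) ==> g + 4*s >= -3)
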